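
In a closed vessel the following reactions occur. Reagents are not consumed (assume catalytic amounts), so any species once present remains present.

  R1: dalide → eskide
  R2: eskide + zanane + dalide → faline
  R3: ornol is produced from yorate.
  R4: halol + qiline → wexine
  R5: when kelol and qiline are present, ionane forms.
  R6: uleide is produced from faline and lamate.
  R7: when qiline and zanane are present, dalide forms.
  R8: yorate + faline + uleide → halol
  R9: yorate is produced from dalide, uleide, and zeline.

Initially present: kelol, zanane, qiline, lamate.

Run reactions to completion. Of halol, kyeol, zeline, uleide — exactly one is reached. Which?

uleide

qiline and zanane present → dalide forms (R7).
dalide present → eskide forms (R1).
eskide, zanane, and dalide present → faline forms (R2).
faline and lamate present → uleide forms (R6).
No rule produces zeline, and it is not given. No rule produces kyeol, and it is not given. halol would need yorate, faline, and uleide (R8), but yorate never forms.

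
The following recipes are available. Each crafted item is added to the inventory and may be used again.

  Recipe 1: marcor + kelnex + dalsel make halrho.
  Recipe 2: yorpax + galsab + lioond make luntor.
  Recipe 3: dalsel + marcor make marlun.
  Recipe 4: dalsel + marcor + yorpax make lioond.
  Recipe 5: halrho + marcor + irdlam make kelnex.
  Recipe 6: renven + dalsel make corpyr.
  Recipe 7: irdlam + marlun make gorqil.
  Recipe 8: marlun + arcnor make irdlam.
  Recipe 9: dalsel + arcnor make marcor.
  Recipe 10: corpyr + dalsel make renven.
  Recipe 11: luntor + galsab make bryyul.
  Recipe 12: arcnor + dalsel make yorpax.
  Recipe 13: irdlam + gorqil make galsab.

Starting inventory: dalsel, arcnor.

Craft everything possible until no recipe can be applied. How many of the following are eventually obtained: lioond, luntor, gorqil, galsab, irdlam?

Using Recipe 9, dalsel and arcnor make marcor.
Using Recipe 12, arcnor and dalsel make yorpax.
dalsel + marcor → marlun (Recipe 3).
Using Recipe 4, dalsel, marcor, and yorpax make lioond.
marlun + arcnor → irdlam (Recipe 8).
Using Recipe 7, irdlam and marlun make gorqil.
irdlam + gorqil → galsab (Recipe 13).
yorpax + galsab + lioond → luntor (Recipe 2).
lioond: reached.
luntor: reached.
gorqil: reached.
galsab: reached.
irdlam: reached.
All 5 are reached.

5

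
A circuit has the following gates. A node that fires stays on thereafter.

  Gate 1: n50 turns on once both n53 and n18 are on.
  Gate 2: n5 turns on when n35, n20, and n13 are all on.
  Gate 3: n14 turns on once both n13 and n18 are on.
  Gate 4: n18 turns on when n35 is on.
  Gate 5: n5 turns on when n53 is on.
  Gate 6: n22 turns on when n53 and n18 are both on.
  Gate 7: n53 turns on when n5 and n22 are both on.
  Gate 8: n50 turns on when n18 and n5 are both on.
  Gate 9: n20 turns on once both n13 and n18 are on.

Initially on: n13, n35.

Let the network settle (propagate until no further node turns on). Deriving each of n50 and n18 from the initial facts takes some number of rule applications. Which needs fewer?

n18

n18: Gate 4: n35 on → n18 on. [1 rule application]
n50: Gate 4: n35 on → n18 on. Gate 9: n13 and n18 on → n20 on. Gate 2: n35, n20, and n13 on → n5 on. Gate 8: n18 and n5 on → n50 on. [4 rule applications]
n18 needs fewer.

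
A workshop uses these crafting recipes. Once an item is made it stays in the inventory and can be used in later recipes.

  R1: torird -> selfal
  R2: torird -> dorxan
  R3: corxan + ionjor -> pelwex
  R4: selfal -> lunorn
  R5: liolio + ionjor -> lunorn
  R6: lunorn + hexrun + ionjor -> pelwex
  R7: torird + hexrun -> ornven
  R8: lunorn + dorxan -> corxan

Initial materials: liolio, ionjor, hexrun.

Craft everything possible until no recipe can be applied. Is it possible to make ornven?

ornven would need torird and hexrun (R7), but torird is never obtained.

No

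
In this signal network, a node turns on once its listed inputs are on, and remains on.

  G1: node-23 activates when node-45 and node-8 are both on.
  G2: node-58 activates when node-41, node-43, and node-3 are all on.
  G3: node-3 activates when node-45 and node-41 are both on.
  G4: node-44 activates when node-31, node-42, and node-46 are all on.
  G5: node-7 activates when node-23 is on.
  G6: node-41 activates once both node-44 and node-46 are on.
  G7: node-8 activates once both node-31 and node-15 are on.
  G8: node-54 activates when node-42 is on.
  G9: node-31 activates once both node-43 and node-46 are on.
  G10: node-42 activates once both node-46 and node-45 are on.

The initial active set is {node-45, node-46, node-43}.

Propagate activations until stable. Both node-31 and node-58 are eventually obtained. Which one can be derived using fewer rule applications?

node-31: node-43 and node-46 are on, so node-31 activates (G9). [1 rule application]
node-58: G10: node-46 and node-45 on → node-42 on. node-43 and node-46 are on, so node-31 activates (G9). node-31, node-42, and node-46 are on, so node-44 activates (G4). node-44 and node-46 are on, so node-41 activates (G6). G3: node-45 and node-41 on → node-3 on. node-41, node-43, and node-3 are on, so node-58 activates (G2). [6 rule applications]
node-31 needs fewer.

node-31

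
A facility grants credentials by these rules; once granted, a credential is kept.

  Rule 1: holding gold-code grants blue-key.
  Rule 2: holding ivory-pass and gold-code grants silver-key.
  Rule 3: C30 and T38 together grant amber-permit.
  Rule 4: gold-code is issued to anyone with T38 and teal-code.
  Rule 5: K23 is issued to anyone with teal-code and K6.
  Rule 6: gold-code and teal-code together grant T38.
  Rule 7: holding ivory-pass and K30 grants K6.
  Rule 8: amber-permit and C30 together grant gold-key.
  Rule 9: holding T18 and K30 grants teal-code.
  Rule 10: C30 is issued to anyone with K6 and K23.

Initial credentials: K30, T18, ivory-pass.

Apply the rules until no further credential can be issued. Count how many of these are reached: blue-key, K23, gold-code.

Holding ivory-pass and K30 grants K6 (Rule 7).
Holding T18 and K30 grants teal-code (Rule 9).
Holding teal-code and K6 grants K23 (Rule 5).
blue-key would need gold-code (Rule 1), but gold-code is never granted.
K23: reached.
gold-code would need T38 and teal-code (Rule 4), but T38 is never granted.
Reached: K23 — 1 of the 3.

1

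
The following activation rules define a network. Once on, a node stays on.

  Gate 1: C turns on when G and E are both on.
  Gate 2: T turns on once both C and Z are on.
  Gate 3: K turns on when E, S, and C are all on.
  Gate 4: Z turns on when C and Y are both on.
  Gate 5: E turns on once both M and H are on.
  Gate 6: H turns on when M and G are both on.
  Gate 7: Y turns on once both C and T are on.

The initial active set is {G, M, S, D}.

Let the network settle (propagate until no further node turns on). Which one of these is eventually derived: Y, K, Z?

K

Gate 6: M and G on → H on.
M and H are on, so E turns on (Gate 5).
Gate 1: G and E on → C on.
Gate 3: E, S, and C on → K on.
Z would need C and Y (Gate 4), but Y never turns on. Y would need C and T (Gate 7), but T never turns on.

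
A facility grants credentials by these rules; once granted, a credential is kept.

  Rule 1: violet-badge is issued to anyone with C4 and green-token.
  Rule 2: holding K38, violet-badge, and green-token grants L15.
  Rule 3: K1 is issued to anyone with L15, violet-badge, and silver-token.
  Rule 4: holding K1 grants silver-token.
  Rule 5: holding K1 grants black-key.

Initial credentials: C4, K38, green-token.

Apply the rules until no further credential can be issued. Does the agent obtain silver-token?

silver-token would need K1 (Rule 4), but K1 is never granted.

No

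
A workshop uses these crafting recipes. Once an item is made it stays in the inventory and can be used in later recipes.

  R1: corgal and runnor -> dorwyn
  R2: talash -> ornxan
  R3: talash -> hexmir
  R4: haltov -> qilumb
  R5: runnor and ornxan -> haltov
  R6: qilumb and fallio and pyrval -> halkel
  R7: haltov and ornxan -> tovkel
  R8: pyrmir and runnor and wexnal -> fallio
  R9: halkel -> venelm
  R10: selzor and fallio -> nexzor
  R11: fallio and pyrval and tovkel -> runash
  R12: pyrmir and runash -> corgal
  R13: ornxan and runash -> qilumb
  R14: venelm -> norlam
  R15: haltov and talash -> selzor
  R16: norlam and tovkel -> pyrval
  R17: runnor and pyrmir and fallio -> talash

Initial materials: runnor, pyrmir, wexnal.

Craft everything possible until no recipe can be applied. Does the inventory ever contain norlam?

norlam would need venelm (R14), but venelm is never obtained.

No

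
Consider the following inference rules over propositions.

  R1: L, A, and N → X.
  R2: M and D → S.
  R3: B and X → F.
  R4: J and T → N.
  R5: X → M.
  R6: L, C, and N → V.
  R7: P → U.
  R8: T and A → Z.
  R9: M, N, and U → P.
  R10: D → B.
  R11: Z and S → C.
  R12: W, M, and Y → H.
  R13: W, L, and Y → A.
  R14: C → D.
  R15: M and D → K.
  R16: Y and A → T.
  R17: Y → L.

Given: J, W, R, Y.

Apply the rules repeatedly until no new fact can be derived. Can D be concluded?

D would need C (R14), but C is never established.

No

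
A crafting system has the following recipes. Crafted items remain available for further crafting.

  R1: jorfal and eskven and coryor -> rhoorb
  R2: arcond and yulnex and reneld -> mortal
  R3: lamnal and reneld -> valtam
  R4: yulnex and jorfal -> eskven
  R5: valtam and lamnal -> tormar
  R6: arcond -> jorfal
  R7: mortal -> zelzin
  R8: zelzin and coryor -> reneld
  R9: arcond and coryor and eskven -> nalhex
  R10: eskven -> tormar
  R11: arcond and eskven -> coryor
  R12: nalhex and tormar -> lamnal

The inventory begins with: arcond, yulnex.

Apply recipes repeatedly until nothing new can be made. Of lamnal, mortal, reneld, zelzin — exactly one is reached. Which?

lamnal

arcond -> jorfal (R6).
yulnex and jorfal -> eskven (R4).
eskven -> tormar (R10).
arcond and eskven -> coryor (R11).
arcond and coryor and eskven -> nalhex (R9).
Using R12, nalhex and tormar make lamnal.
zelzin would need mortal (R7), but mortal is never obtained. mortal would need arcond, yulnex, and reneld (R2), but reneld is never obtained. reneld would need zelzin and coryor (R8), but zelzin is never obtained.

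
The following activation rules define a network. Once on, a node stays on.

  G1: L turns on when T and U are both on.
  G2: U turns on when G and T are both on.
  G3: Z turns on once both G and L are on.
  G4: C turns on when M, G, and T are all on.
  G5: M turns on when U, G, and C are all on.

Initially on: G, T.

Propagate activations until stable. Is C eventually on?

No

C would need M, G, and T (G4), but M never turns on.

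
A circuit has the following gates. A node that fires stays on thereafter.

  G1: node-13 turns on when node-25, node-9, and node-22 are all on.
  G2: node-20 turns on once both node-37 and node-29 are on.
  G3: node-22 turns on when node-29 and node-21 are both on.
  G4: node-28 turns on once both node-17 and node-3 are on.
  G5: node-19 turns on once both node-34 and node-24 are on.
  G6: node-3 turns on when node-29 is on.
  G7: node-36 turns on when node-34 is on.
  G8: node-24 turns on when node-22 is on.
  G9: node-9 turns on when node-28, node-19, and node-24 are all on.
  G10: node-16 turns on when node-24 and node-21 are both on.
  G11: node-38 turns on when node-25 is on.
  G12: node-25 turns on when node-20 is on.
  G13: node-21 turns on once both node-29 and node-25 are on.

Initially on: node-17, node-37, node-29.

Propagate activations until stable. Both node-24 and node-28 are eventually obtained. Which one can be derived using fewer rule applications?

node-28: node-29 is on, so node-3 turns on (G6). G4: node-17 and node-3 on → node-28 on. [2 rule applications]
node-24: node-37 and node-29 are on, so node-20 turns on (G2). G12: node-20 on → node-25 on. node-29 and node-25 are on, so node-21 turns on (G13). node-29 and node-21 are on, so node-22 turns on (G3). G8: node-22 on → node-24 on. [5 rule applications]
node-28 needs fewer.

node-28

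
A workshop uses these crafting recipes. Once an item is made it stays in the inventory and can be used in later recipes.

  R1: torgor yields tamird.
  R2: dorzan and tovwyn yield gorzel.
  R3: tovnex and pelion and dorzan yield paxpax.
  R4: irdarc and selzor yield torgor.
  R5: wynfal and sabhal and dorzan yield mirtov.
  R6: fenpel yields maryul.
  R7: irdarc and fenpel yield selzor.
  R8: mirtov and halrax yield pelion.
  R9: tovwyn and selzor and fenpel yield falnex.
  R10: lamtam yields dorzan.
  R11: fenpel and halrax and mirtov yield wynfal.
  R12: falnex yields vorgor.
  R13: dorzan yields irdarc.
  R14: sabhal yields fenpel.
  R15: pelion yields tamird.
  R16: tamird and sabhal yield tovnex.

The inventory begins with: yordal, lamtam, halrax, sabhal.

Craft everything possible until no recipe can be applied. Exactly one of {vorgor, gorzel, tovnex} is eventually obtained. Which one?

lamtam → dorzan (R10).
Using R14, sabhal makes fenpel.
Using R13, dorzan makes irdarc.
Using R7, irdarc and fenpel make selzor.
irdarc and selzor → torgor (R4).
Using R1, torgor makes tamird.
tamird and sabhal → tovnex (R16).
gorzel would need dorzan and tovwyn (R2), but tovwyn is never obtained. vorgor would need falnex (R12), but falnex is never obtained.

tovnex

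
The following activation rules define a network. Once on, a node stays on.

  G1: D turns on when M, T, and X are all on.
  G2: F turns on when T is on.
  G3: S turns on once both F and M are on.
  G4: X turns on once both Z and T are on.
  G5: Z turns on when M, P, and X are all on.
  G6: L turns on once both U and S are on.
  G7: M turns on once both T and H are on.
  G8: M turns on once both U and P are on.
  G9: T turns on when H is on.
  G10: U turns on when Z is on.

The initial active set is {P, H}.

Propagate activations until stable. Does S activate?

Yes

G9: H on → T on.
T is on, so F turns on (G2).
G7: T and H on → M on.
F and M are on, so S turns on (G3).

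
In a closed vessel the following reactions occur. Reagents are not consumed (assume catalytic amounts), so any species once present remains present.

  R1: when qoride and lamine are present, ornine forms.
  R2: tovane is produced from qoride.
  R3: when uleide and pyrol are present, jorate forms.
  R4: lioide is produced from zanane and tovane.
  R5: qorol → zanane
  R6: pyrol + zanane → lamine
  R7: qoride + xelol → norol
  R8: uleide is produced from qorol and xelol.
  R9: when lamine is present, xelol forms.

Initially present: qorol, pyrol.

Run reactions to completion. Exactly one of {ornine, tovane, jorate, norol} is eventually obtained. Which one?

qorol present → zanane forms (R5).
pyrol and zanane present → lamine forms (R6).
lamine present → xelol forms (R9).
qorol and xelol present → uleide forms (R8).
uleide and pyrol present → jorate forms (R3).
ornine would need qoride and lamine (R1), but qoride never forms. tovane would need qoride (R2), but qoride never forms. norol would need qoride and xelol (R7), but qoride never forms.

jorate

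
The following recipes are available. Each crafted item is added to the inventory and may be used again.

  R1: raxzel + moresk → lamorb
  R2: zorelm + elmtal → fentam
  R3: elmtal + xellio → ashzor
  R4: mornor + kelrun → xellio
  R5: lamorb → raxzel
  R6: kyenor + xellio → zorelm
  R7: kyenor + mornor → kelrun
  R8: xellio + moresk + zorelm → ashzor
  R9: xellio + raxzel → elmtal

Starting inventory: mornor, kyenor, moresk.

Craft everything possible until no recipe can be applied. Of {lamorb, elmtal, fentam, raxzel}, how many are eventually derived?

0

lamorb would need raxzel and moresk (R1), but raxzel is never obtained.
elmtal would need xellio and raxzel (R9), but raxzel is never obtained.
fentam would need zorelm and elmtal (R2), but elmtal is never obtained.
raxzel would need lamorb (R5), but lamorb is never obtained.
None of the 4 are reached.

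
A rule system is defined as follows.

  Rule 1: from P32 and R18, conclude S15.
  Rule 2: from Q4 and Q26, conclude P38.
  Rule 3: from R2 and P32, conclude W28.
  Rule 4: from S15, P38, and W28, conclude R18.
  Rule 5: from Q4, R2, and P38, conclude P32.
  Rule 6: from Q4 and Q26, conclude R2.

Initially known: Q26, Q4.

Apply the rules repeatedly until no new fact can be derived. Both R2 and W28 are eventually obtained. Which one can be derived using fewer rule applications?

R2

R2: Q4 and Q26 hold, so R2 follows (Rule 6). [1 rule application]
W28: Q4 and Q26 hold, so P38 follows (Rule 2). Q4 and Q26 hold, so R2 follows (Rule 6). From Q4, R2, and P38, Rule 5 gives P32. R2 and P32 hold, so W28 follows (Rule 3). [4 rule applications]
R2 needs fewer.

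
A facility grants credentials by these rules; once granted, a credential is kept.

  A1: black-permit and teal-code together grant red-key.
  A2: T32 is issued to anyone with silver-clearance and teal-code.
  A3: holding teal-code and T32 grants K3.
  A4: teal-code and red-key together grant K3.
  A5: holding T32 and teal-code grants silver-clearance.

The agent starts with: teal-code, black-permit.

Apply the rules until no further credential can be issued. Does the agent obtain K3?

Holding black-permit and teal-code grants red-key (A1).
Holding teal-code and red-key grants K3 (A4).

Yes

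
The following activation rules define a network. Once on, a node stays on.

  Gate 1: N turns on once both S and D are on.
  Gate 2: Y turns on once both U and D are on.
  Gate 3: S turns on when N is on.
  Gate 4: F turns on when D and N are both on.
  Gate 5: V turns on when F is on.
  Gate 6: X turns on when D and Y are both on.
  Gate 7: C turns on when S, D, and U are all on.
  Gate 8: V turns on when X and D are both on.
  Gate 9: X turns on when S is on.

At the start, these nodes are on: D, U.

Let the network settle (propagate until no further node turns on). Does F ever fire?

No

F would need D and N (Gate 4), but N never turns on.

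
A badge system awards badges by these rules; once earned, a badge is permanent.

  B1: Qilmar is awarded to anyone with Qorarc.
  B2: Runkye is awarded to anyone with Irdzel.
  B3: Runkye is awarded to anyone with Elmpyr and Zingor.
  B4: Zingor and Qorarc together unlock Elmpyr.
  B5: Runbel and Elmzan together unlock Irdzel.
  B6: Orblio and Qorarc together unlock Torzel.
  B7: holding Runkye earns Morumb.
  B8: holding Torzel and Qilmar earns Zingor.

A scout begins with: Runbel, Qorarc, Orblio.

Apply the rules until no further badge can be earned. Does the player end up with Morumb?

Yes

With Orblio and Qorarc, Torzel is earned (B6).
With Qorarc, Qilmar is earned (B1).
With Torzel and Qilmar, Zingor is earned (B8).
With Zingor and Qorarc, Elmpyr is earned (B4).
With Elmpyr and Zingor, Runkye is earned (B3).
With Runkye, Morumb is earned (B7).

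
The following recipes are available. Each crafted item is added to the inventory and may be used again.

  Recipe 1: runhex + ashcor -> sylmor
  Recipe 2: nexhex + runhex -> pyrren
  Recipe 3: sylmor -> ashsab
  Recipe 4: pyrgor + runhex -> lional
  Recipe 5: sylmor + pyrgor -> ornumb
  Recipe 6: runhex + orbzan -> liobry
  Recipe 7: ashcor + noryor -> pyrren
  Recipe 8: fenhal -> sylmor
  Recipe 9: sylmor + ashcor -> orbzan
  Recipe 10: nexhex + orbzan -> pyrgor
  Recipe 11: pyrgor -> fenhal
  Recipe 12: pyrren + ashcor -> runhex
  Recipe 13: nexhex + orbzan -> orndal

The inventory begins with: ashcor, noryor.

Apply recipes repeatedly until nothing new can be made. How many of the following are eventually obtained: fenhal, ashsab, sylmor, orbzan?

ashcor + noryor -> pyrren (Recipe 7).
pyrren + ashcor -> runhex (Recipe 12).
Using Recipe 1, runhex and ashcor make sylmor.
sylmor + ashcor -> orbzan (Recipe 9).
Using Recipe 3, sylmor makes ashsab.
fenhal would need pyrgor (Recipe 11), but pyrgor is never obtained.
ashsab: reached.
sylmor: reached.
orbzan: reached.
Reached: ashsab, sylmor, and orbzan — 3 of the 4.

3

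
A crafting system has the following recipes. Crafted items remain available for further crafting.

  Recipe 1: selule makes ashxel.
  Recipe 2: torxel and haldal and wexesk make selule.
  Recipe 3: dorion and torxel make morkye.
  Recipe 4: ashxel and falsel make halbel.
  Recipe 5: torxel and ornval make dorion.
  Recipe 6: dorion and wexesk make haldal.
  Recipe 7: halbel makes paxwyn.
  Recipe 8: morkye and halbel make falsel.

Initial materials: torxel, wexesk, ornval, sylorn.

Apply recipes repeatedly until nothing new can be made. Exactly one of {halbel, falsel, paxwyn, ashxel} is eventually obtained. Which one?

Using Recipe 5, torxel and ornval make dorion.
Using Recipe 6, dorion and wexesk make haldal.
torxel and haldal and wexesk → selule (Recipe 2).
Using Recipe 1, selule makes ashxel.
halbel would need ashxel and falsel (Recipe 4), but falsel is never obtained. paxwyn would need halbel (Recipe 7), but halbel is never obtained. falsel would need morkye and halbel (Recipe 8), but halbel is never obtained.

ashxel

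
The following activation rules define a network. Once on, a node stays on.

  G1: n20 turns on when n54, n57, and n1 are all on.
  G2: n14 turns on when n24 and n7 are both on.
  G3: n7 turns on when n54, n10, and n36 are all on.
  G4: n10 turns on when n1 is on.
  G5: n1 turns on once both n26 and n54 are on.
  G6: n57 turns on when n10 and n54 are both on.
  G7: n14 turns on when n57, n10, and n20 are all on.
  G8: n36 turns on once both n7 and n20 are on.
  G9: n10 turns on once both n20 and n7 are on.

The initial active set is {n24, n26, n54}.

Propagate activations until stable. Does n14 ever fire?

G5: n26 and n54 on → n1 on.
n1 is on, so n10 turns on (G4).
n10 and n54 are on, so n57 turns on (G6).
n54, n57, and n1 are on, so n20 turns on (G1).
n57, n10, and n20 are on, so n14 turns on (G7).

Yes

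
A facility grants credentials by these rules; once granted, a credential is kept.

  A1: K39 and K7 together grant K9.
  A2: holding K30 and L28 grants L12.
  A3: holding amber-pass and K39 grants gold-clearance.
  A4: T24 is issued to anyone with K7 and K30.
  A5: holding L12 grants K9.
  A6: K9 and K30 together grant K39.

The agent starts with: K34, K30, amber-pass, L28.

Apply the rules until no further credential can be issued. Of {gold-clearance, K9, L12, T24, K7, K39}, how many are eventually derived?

Holding K30 and L28 grants L12 (A2).
Holding L12 grants K9 (A5).
Holding K9 and K30 grants K39 (A6).
Holding amber-pass and K39 grants gold-clearance (A3).
gold-clearance: reached.
K9: reached.
L12: reached.
T24 would need K7 and K30 (A4), but K7 is never granted.
No rule produces K7, and it is not given.
K39: reached.
Reached: gold-clearance, K9, L12, and K39 — 4 of the 6.

4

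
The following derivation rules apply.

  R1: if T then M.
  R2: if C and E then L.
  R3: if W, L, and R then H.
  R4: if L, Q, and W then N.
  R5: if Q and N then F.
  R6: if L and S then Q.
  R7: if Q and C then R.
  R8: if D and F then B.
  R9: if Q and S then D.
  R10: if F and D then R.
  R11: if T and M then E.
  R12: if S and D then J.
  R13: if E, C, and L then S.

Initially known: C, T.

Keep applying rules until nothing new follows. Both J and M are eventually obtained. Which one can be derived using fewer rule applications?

M

M: T holds, so M follows (R1). [1 rule application]
J: From T, R1 gives M. T and M hold, so E follows (R11). From C and E, R2 gives L. From E, C, and L, R13 gives S. From L and S, R6 gives Q. Q and S hold, so D follows (R9). From S and D, R12 gives J. [7 rule applications]
M needs fewer.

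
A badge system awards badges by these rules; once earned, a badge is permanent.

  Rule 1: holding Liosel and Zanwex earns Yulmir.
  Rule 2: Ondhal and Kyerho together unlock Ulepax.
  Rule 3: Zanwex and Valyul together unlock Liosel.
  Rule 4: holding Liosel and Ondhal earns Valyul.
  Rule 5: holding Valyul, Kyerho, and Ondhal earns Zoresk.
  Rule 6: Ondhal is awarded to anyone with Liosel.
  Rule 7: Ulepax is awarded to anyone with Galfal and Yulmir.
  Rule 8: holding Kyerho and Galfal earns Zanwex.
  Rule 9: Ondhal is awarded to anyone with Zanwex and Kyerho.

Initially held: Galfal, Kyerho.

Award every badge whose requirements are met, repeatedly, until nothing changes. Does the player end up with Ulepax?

With Kyerho and Galfal, Zanwex is earned (Rule 8).
With Zanwex and Kyerho, Ondhal is earned (Rule 9).
With Ondhal and Kyerho, Ulepax is earned (Rule 2).

Yes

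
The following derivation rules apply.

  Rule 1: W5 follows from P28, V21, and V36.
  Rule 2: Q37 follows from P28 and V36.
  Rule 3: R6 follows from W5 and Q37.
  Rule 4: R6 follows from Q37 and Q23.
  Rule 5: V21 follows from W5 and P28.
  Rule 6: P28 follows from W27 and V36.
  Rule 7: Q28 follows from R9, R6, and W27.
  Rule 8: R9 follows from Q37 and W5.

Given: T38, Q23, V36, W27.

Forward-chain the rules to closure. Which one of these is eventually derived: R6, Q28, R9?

R6

W27 and V36 hold, so P28 follows (Rule 6).
From P28 and V36, Rule 2 gives Q37.
From Q37 and Q23, Rule 4 gives R6.
Q28 would need R9, R6, and W27 (Rule 7), but R9 is never established. R9 would need Q37 and W5 (Rule 8), but W5 is never established.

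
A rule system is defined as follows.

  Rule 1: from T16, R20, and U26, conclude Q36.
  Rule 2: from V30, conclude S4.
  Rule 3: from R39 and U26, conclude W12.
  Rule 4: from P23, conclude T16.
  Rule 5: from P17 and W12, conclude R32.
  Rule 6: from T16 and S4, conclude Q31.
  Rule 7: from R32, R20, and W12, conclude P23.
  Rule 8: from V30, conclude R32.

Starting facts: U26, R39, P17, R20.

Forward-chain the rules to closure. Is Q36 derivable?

Yes

R39 and U26 hold, so W12 follows (Rule 3).
P17 and W12 hold, so R32 follows (Rule 5).
From R32, R20, and W12, Rule 7 gives P23.
P23 holds, so T16 follows (Rule 4).
From T16, R20, and U26, Rule 1 gives Q36.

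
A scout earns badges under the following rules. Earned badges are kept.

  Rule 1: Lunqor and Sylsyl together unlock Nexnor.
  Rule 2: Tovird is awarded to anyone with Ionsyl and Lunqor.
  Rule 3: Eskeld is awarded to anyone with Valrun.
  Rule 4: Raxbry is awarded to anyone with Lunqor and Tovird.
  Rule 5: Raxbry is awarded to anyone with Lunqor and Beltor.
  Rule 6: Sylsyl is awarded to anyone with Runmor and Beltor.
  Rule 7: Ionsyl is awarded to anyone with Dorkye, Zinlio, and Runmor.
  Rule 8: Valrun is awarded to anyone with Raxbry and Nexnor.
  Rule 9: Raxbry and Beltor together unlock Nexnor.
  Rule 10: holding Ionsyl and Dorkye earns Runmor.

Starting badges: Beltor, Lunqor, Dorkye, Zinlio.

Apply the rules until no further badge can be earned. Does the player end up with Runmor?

Runmor would need Ionsyl and Dorkye (Rule 10), but Ionsyl is never earned.

No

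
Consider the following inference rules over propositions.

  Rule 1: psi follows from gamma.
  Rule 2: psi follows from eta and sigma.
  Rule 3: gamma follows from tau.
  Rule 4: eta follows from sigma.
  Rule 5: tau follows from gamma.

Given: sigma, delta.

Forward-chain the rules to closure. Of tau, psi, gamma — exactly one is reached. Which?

sigma holds, so eta follows (Rule 4).
From eta and sigma, Rule 2 gives psi.
tau would need gamma (Rule 5), but gamma is never established. gamma would need tau (Rule 3), but tau is never established.

psi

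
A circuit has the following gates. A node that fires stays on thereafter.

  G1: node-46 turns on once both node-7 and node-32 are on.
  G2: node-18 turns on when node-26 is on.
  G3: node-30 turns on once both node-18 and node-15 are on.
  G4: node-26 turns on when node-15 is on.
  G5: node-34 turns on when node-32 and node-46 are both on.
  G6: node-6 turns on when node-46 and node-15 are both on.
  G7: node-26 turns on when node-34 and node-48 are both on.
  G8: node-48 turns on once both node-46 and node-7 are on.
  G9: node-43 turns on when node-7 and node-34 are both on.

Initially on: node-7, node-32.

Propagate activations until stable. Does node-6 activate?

No

node-6 would need node-46 and node-15 (G6), but node-15 never turns on.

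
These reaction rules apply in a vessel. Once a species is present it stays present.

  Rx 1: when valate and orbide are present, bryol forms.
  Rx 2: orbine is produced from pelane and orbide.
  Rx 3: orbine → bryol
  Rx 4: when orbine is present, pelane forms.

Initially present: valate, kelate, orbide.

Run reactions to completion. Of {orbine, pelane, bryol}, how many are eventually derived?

valate and orbide present → bryol forms (Rx 1).
orbine would need pelane and orbide (Rx 2), but pelane never forms.
pelane would need orbine (Rx 4), but orbine never forms.
bryol: reached.
Reached: bryol — 1 of the 3.

1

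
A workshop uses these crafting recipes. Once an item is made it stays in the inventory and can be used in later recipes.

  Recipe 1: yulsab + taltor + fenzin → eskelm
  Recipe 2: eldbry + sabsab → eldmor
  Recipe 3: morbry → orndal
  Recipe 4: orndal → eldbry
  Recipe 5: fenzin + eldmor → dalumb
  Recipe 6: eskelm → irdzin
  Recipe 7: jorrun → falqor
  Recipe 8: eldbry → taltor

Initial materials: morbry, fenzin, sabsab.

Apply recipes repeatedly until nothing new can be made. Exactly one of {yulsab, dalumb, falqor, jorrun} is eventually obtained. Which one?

morbry → orndal (Recipe 3).
Using Recipe 4, orndal makes eldbry.
Using Recipe 2, eldbry and sabsab make eldmor.
fenzin + eldmor → dalumb (Recipe 5).
No rule produces jorrun, and it is not given. falqor would need jorrun (Recipe 7), but jorrun is never obtained. No rule produces yulsab, and it is not given.

dalumb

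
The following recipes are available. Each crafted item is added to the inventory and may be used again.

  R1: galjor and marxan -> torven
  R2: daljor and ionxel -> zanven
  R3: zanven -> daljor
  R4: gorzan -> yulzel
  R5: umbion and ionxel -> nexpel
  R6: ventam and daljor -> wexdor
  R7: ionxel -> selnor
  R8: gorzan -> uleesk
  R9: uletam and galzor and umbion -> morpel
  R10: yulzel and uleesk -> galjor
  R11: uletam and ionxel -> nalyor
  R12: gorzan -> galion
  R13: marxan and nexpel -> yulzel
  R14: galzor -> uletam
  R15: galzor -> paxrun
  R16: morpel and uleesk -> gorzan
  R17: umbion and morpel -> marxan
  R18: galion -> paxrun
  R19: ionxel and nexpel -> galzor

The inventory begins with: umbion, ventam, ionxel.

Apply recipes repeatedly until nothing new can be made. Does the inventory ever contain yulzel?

Using R5, umbion and ionxel make nexpel.
Using R19, ionxel and nexpel make galzor.
Using R14, galzor makes uletam.
uletam and galzor and umbion -> morpel (R9).
umbion and morpel -> marxan (R17).
marxan and nexpel -> yulzel (R13).

Yes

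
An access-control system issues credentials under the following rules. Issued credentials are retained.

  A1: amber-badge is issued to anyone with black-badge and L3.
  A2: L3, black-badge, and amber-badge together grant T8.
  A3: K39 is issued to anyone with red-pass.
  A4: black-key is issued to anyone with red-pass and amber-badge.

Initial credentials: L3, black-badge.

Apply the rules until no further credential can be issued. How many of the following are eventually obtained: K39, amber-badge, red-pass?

Holding black-badge and L3 grants amber-badge (A1).
K39 would need red-pass (A3), but red-pass is never granted.
amber-badge: reached.
No rule produces red-pass, and it is not given.
Reached: amber-badge — 1 of the 3.

1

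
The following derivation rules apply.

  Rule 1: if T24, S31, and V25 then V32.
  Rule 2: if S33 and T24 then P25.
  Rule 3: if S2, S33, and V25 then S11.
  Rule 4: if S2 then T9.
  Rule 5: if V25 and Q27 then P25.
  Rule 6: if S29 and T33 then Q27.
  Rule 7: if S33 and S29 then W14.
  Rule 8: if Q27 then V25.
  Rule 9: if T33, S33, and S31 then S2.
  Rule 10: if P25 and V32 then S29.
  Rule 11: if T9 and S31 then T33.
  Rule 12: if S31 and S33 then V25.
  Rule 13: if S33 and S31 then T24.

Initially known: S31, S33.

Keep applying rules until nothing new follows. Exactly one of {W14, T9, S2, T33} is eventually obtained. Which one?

W14

S33 and S31 hold, so T24 follows (Rule 13).
From S31 and S33, Rule 12 gives V25.
From S33 and T24, Rule 2 gives P25.
From T24, S31, and V25, Rule 1 gives V32.
P25 and V32 hold, so S29 follows (Rule 10).
S33 and S29 hold, so W14 follows (Rule 7).
T9 would need S2 (Rule 4), but S2 is never established. S2 would need T33, S33, and S31 (Rule 9), but T33 is never established. T33 would need T9 and S31 (Rule 11), but T9 is never established.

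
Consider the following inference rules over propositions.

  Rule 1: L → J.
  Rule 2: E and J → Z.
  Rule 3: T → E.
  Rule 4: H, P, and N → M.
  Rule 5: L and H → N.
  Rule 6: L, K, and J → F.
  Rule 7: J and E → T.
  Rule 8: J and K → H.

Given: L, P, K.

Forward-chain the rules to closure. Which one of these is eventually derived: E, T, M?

M

L holds, so J follows (Rule 1).
From J and K, Rule 8 gives H.
L and H hold, so N follows (Rule 5).
H, P, and N hold, so M follows (Rule 4).
E would need T (Rule 3), but T is never established. T would need J and E (Rule 7), but E is never established.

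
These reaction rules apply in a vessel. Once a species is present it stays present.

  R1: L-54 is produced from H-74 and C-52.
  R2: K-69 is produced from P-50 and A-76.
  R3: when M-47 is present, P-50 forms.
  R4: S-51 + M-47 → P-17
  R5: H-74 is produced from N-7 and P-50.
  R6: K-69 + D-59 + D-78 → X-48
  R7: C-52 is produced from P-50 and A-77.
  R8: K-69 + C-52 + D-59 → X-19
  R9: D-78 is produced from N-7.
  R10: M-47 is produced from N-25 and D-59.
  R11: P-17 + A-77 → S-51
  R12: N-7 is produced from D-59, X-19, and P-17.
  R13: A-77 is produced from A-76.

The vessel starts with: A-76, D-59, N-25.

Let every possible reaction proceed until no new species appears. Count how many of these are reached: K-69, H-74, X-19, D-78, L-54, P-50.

3

N-25 and D-59 present → M-47 forms (R10).
A-76 present → A-77 forms (R13).
M-47 present → P-50 forms (R3).
P-50 and A-76 present → K-69 forms (R2).
P-50 and A-77 present → C-52 forms (R7).
K-69, C-52, and D-59 present → X-19 forms (R8).
K-69: reached.
H-74 would need N-7 and P-50 (R5), but N-7 never forms.
X-19: reached.
D-78 would need N-7 (R9), but N-7 never forms.
L-54 would need H-74 and C-52 (R1), but H-74 never forms.
P-50: reached.
Reached: K-69, X-19, and P-50 — 3 of the 6.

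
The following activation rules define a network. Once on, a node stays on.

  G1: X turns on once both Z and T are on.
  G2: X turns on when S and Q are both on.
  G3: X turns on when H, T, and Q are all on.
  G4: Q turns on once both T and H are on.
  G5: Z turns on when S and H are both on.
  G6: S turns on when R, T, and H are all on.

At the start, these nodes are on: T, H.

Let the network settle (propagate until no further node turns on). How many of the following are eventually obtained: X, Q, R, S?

2

G4: T and H on → Q on.
H, T, and Q are on, so X turns on (G3).
X: reached.
Q: reached.
No rule produces R, and it is not given.
S would need R, T, and H (G6), but R never turns on.
Reached: X and Q — 2 of the 4.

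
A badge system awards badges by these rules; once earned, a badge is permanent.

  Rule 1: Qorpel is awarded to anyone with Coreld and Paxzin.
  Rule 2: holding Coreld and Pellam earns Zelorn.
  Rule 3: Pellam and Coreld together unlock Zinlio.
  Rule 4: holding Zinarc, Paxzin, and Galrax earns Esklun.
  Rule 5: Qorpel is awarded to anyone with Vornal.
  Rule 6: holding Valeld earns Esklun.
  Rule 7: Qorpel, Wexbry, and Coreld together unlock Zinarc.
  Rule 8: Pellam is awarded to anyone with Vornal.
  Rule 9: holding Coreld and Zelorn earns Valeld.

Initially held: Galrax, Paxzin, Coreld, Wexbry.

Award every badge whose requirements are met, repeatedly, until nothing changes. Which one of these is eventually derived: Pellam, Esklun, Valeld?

Esklun

With Coreld and Paxzin, Qorpel is earned (Rule 1).
With Qorpel, Wexbry, and Coreld, Zinarc is earned (Rule 7).
With Zinarc, Paxzin, and Galrax, Esklun is earned (Rule 4).
Pellam would need Vornal (Rule 8), but Vornal is never earned. Valeld would need Coreld and Zelorn (Rule 9), but Zelorn is never earned.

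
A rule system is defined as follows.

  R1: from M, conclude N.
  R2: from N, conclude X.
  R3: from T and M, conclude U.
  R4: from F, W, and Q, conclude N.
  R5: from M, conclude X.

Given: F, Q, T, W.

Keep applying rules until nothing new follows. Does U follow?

U would need T and M (R3), but M is never established.

No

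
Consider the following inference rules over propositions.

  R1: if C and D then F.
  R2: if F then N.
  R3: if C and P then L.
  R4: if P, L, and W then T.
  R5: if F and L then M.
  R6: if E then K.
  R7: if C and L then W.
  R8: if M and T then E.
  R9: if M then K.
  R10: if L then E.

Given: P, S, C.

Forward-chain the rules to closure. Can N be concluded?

N would need F (R2), but F is never established.

No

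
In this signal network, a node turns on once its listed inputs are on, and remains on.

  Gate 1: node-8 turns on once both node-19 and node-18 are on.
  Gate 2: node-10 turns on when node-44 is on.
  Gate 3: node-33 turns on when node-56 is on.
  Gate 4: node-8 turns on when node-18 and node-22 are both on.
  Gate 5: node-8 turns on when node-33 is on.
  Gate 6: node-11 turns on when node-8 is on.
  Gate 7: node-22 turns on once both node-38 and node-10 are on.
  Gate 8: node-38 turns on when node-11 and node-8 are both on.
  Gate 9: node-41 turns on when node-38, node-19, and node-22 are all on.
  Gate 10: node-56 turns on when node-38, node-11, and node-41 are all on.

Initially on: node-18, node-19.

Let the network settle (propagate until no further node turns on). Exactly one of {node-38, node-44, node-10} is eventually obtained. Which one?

node-19 and node-18 are on, so node-8 turns on (Gate 1).
Gate 6: node-8 on → node-11 on.
Gate 8: node-11 and node-8 on → node-38 on.
node-10 would need node-44 (Gate 2), but node-44 never turns on. No rule produces node-44, and it is not given.

node-38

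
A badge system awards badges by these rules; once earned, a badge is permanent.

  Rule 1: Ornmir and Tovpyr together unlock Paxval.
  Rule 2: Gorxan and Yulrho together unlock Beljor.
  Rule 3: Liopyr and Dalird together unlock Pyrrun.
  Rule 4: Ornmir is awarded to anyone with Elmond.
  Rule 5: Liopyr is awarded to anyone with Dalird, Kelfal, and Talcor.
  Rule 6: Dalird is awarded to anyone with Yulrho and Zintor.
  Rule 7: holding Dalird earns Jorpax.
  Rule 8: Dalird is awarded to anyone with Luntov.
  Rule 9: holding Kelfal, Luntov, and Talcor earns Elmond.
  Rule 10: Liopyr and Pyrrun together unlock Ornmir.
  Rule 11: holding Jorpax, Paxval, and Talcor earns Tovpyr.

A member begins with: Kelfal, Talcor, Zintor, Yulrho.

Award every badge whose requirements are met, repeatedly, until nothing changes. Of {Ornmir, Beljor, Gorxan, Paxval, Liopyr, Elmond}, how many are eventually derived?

With Yulrho and Zintor, Dalird is earned (Rule 6).
With Dalird, Kelfal, and Talcor, Liopyr is earned (Rule 5).
With Liopyr and Dalird, Pyrrun is earned (Rule 3).
With Liopyr and Pyrrun, Ornmir is earned (Rule 10).
Ornmir: reached.
Beljor would need Gorxan and Yulrho (Rule 2), but Gorxan is never earned.
No rule produces Gorxan, and it is not given.
Paxval would need Ornmir and Tovpyr (Rule 1), but Tovpyr is never earned.
Liopyr: reached.
Elmond would need Kelfal, Luntov, and Talcor (Rule 9), but Luntov is never earned.
Reached: Ornmir and Liopyr — 2 of the 6.

2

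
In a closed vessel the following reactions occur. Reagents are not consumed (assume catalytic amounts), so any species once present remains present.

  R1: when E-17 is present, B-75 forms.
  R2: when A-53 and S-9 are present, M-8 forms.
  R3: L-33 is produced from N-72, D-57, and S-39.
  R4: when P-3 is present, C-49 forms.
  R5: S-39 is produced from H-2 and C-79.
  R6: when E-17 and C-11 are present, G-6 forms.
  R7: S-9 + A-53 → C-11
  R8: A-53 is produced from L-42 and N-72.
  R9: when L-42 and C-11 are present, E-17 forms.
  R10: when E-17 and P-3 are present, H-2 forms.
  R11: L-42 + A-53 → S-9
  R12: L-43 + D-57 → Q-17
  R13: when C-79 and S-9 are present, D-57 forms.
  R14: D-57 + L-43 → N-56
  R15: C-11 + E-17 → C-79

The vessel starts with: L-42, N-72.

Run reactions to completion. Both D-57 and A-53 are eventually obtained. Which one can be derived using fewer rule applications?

A-53: L-42 and N-72 present → A-53 forms (R8). [1 rule application]
D-57: L-42 and N-72 present → A-53 forms (R8). L-42 and A-53 present → S-9 forms (R11). S-9 and A-53 present → C-11 forms (R7). L-42 and C-11 present → E-17 forms (R9). C-11 and E-17 present → C-79 forms (R15). C-79 and S-9 present → D-57 forms (R13). [6 rule applications]
A-53 needs fewer.

A-53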